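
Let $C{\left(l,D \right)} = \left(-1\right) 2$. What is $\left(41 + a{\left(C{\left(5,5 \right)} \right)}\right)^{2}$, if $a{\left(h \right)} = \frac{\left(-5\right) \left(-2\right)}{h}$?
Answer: $1296$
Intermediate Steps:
$C{\left(l,D \right)} = -2$
$a{\left(h \right)} = \frac{10}{h}$
$\left(41 + a{\left(C{\left(5,5 \right)} \right)}\right)^{2} = \left(41 + \frac{10}{-2}\right)^{2} = \left(41 + 10 \left(- \frac{1}{2}\right)\right)^{2} = \left(41 - 5\right)^{2} = 36^{2} = 1296$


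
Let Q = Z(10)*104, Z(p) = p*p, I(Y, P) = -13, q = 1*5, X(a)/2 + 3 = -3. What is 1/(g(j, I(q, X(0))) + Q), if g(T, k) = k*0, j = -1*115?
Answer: 1/10400 ≈ 9.6154e-5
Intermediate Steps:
j = -115
X(a) = -12 (X(a) = -6 + 2*(-3) = -6 - 6 = -12)
q = 5
g(T, k) = 0
Z(p) = p**2
Q = 10400 (Q = 10**2*104 = 100*104 = 10400)
1/(g(j, I(q, X(0))) + Q) = 1/(0 + 10400) = 1/10400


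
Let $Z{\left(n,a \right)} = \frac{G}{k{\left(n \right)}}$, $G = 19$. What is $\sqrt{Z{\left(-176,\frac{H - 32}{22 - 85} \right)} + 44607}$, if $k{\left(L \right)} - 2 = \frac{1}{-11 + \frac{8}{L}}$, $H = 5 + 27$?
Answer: $\frac{211 \sqrt{13485}}{116} \approx 211.23$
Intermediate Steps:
$H = 32$
$k{\left(L \right)} = 2 + \frac{1}{-11 + \frac{8}{L}}$
$Z{\left(n,a \right)} = \frac{19 \left(-8 + 11 n\right)}{-16 + 21 n}$ ($Z{\left(n,a \right)} = \frac{19}{\frac{1}{-8 + 11 n} \left(-16 + 21 n\right)} = 19 \frac{-8 + 11 n}{-16 + 21 n} = \frac{19 \left(-8 + 11 n\right)}{-16 + 21 n}$)
$\sqrt{Z{\left(-176,\frac{H - 32}{22 - 85} \right)} + 44607} = \sqrt{\frac{19 \left(-8 + 11 \left(-176\right)\right)}{-16 + 21 \left(-176\right)} + 44607} = \sqrt{\frac{19 \left(-8 - 1936\right)}{-16 - 3696} + 44607} = \sqrt{19 \frac{1}{-3712} \left(-1944\right) + 44607} = \sqrt{19 \left(- \frac{1}{3712}\right) \left(-1944\right) + 44607} = \sqrt{\frac{4617}{464} + 44607} = \sqrt{\frac{20702265}{464}} = \frac{211 \sqrt{13485}}{116}$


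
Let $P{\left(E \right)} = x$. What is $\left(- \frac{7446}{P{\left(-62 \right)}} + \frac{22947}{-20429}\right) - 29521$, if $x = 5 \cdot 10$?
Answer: $- \frac{15153743567}{510725} \approx -29671.0$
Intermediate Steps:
$x = 50$
$P{\left(E \right)} = 50$
$\left(- \frac{7446}{P{\left(-62 \right)}} + \frac{22947}{-20429}\right) - 29521 = \left(- \frac{7446}{50} + \frac{22947}{-20429}\right) - 29521 = \left(\left(-7446\right) \frac{1}{50} + 22947 \left(- \frac{1}{20429}\right)\right) - 29521 = \left(- \frac{3723}{25} - \frac{22947}{20429}\right) - 29521 = - \frac{76630842}{510725} - 29521 = - \frac{15153743567}{510725}$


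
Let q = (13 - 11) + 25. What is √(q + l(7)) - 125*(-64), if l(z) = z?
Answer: 8000 + √34 ≈ 8005.8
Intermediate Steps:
q = 27 (q = 2 + 25 = 27)
√(q + l(7)) - 125*(-64) = √(27 + 7) - 125*(-64) = √34 + 8000 = 8000 + √34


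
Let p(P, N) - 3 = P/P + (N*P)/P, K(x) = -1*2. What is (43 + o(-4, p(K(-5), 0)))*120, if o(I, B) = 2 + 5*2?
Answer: 6600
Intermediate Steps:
K(x) = -2
p(P, N) = 4 + N (p(P, N) = 3 + (P/P + (N*P)/P) = 3 + (1 + N) = 4 + N)
o(I, B) = 12 (o(I, B) = 2 + 10 = 12)
(43 + o(-4, p(K(-5), 0)))*120 = (43 + 12)*120 = 55*120 = 6600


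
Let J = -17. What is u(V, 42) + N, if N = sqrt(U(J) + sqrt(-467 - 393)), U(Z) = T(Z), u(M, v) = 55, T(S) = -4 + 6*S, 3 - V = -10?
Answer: 55 + sqrt(-106 + 2*I*sqrt(215)) ≈ 56.411 + 10.392*I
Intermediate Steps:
V = 13 (V = 3 - 1*(-10) = 3 + 10 = 13)
U(Z) = -4 + 6*Z
N = sqrt(-106 + 2*I*sqrt(215)) (N = sqrt((-4 + 6*(-17)) + sqrt(-467 - 393)) = sqrt((-4 - 102) + sqrt(-860)) = sqrt(-106 + 2*I*sqrt(215)) ≈ 1.411 + 10.392*I)
u(V, 42) + N = 55 + sqrt(-106 + 2*I*sqrt(215))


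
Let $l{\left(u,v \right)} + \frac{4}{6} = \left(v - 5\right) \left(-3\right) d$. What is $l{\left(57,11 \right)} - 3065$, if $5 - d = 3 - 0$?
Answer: $- \frac{9305}{3} \approx -3101.7$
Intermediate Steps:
$d = 2$ ($d = 5 - \left(3 - 0\right) = 5 - \left(3 + 0\right) = 5 - 3 = 2$)
$l{\left(u,v \right)} = \frac{88}{3} - 6 v$ ($l{\left(u,v \right)} = - \frac{2}{3} + \left(v - 5\right) \left(-3\right) 2 = - \frac{2}{3} + \left(-5 + v\right) \left(-3\right) 2 = - \frac{2}{3} + \left(15 - 3 v\right) 2 = - \frac{2}{3} - \left(-30 + 6 v\right) = \frac{88}{3} - 6 v$)
$l{\left(57,11 \right)} - 3065 = \left(\frac{88}{3} - 66\right) - 3065 = - \frac{110}{3} - 3065 = - \frac{9305}{3}$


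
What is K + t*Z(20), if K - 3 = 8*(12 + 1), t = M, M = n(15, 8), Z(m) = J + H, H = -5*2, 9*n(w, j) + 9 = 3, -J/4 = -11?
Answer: 253/3 ≈ 84.333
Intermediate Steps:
J = 44 (J = -4*(-11) = 44)
n(w, j) = -2/3 (n(w, j) = -1 + (1/9)*3 = -1 + 1/3 = -2/3)
H = -10
Z(m) = 34 (Z(m) = 44 - 10 = 34)
M = -2/3 ≈ -0.66667
t = -2/3 ≈ -0.66667
K = 107 (K = 3 + 8*(12 + 1) = 3 + 8*13 = 3 + 104 = 107)
K + t*Z(20) = 107 - 2/3*34 = 107 - 68/3 = 253/3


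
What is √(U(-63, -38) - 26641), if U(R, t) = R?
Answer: 4*I*√1669 ≈ 163.41*I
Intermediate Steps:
√(U(-63, -38) - 26641) = √(-63 - 26641) = √(-26704) = 4*I*√1669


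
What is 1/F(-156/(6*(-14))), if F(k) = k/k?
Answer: 1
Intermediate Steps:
F(k) = 1
1/F(-156/(6*(-14))) = 1/1 = 1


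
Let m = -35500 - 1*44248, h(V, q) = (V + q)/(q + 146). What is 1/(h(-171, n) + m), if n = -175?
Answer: -29/2312346 ≈ -1.2541e-5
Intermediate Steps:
h(V, q) = (V + q)/(146 + q)
m = -79748 (m = -35500 - 44248 = -79748)
1/(h(-171, n) + m) = 1/((-171 - 175)/(146 - 175) - 79748) = 1/(-346/(-29) - 79748) = 1/(-1/29*(-346) - 79748) = 1/(346/29 - 79748) = 1/(-2312346/29) = -29/2312346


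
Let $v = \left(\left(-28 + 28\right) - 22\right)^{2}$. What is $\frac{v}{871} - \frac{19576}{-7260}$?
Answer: $\frac{5141134}{1580865} \approx 3.2521$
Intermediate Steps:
$v = 484$ ($v = \left(0 - 22\right)^{2} = \left(-22\right)^{2} = 484$)
$\frac{v}{871} - \frac{19576}{-7260} = \frac{484}{871} - \frac{19576}{-7260} = 484 \cdot \frac{1}{871} - - \frac{4894}{1815} = \frac{484}{871} + \frac{4894}{1815} = \frac{5141134}{1580865}$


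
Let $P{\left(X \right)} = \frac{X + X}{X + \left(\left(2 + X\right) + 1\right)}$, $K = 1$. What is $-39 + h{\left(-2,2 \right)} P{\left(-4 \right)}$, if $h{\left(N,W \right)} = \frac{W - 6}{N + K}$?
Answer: $- \frac{163}{5} \approx -32.6$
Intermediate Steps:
$P{\left(X \right)} = \frac{2 X}{3 + 2 X}$ ($P{\left(X \right)} = \frac{2 X}{X + \left(3 + X\right)} = \frac{2 X}{3 + 2 X}$)
$h{\left(N,W \right)} = \frac{-6 + W}{1 + N}$ ($h{\left(N,W \right)} = \frac{W - 6}{N + 1} = \frac{-6 + W}{1 + N}$)
$-39 + h{\left(-2,2 \right)} P{\left(-4 \right)} = -39 + \frac{-6 + 2}{1 - 2} \cdot 2 \left(-4\right) \frac{1}{3 + 2 \left(-4\right)} = -39 + \frac{1}{-1} \left(-4\right) 2 \left(-4\right) \frac{1}{3 - 8} = -39 + \left(-1\right) \left(-4\right) 2 \left(-4\right) \frac{1}{-5} = -39 + 4 \cdot 2 \left(-4\right) \left(- \frac{1}{5}\right) = -39 + 4 \cdot \frac{8}{5} = -39 + \frac{32}{5} = - \frac{163}{5}$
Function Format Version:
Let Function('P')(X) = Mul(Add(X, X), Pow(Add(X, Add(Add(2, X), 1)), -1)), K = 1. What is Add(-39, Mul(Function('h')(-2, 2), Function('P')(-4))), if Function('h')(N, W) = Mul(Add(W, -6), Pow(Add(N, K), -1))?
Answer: Rational(-163, 5) ≈ -32.600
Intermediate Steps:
Function('P')(X) = Mul(2, X, Pow(Add(3, Mul(2, X)), -1)) (Function('P')(X) = Mul(Mul(2, X), Pow(Add(X, Add(3, X)), -1)) = Mul(Mul(2, X), Pow(Add(3, Mul(2, X)), -1)) = Mul(2, X, Pow(Add(3, Mul(2, X)), -1)))
Function('h')(N, W) = Mul(Pow(Add(1, N), -1), Add(-6, W)) (Function('h')(N, W) = Mul(Add(W, -6), Pow(Add(N, 1), -1)) = Mul(Add(-6, W), Pow(Add(1, N), -1)) = Mul(Pow(Add(1, N), -1), Add(-6, W)))
Add(-39, Mul(Function('h')(-2, 2), Function('P')(-4))) = Add(-39, Mul(Mul(Pow(Add(1, -2), -1), Add(-6, 2)), Mul(2, -4, Pow(Add(3, Mul(2, -4)), -1)))) = Add(-39, Mul(Mul(Pow(-1, -1), -4), Mul(2, -4, Pow(Add(3, -8), -1)))) = Add(-39, Mul(Mul(-1, -4), Mul(2, -4, Pow(-5, -1)))) = Add(-39, Mul(4, Mul(2, -4, Rational(-1, 5)))) = Add(-39, Mul(4, Rational(8, 5))) = Add(-39, Rational(32, 5)) = Rational(-163, 5)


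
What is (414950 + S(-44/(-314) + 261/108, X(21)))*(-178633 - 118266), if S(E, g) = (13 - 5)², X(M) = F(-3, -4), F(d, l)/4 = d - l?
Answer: -123217241586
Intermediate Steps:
F(d, l) = -4*l + 4*d (F(d, l) = 4*(d - l) = -4*l + 4*d)
X(M) = 4 (X(M) = -4*(-4) + 4*(-3) = 16 - 12 = 4)
S(E, g) = 64 (S(E, g) = 8² = 64)
(414950 + S(-44/(-314) + 261/108, X(21)))*(-178633 - 118266) = (414950 + 64)*(-178633 - 118266) = 415014*(-296899) = -123217241586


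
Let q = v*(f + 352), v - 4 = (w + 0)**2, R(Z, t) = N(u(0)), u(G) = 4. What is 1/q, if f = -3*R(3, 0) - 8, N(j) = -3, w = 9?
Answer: 1/30005 ≈ 3.3328e-5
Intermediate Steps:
R(Z, t) = -3
f = 1 (f = -3*(-3) - 8 = 9 - 8 = 1)
v = 85 (v = 4 + (9 + 0)**2 = 4 + 9**2 = 4 + 81 = 85)
q = 30005 (q = 85*(1 + 352) = 85*353 = 30005)
1/q = 1/30005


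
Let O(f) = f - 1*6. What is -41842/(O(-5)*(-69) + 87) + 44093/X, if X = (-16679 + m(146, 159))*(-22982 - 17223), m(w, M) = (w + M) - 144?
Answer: -4631248983217/93638972790 ≈ -49.459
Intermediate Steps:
m(w, M) = -144 + M + w (m(w, M) = (M + w) - 144 = -144 + M + w)
O(f) = -6 + f (O(f) = f - 6 = -6 + f)
X = 664106190 (X = (-16679 + (-144 + 159 + 146))*(-22982 - 17223) = (-16679 + 161)*(-40205) = -16518*(-40205) = 664106190)
-41842/(O(-5)*(-69) + 87) + 44093/X = -41842/((-6 - 5)*(-69) + 87) + 44093/664106190 = -41842/(-11*(-69) + 87) + 44093*(1/664106190) = -41842/(759 + 87) + 44093/664106190 = -41842/846 + 44093/664106190 = -41842*1/846 + 44093/664106190 = -20921/423 + 44093/664106190 = -4631248983217/93638972790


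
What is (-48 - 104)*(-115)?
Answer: 17480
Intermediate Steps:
(-48 - 104)*(-115) = -152*(-115) = 17480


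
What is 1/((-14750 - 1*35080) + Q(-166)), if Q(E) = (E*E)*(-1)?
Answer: -1/77386 ≈ -1.2922e-5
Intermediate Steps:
Q(E) = -E² (Q(E) = E²*(-1) = -E²)
1/((-14750 - 1*35080) + Q(-166)) = 1/((-14750 - 1*35080) - 1*(-166)²) = 1/((-14750 - 35080) - 1*27556) = 1/(-49830 - 27556) = 1/(-77386) = -1/77386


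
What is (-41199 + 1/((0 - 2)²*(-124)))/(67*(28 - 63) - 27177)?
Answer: 704645/504928 ≈ 1.3955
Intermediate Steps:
(-41199 + 1/((0 - 2)²*(-124)))/(67*(28 - 63) - 27177) = (-41199 + 1/((-2)²*(-124)))/(67*(-35) - 27177) = (-41199 + 1/(4*(-124)))/(-2345 - 27177) = (-41199 + 1/(-496))/(-29522) = (-41199 - 1/496)*(-1/29522) = -20434705/496*(-1/29522) = 704645/504928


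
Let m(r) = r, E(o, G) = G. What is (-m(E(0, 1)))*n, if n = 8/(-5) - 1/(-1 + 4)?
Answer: 29/15 ≈ 1.9333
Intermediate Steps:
n = -29/15 (n = 8*(-1/5) - 1/3 = -8/5 - 1*1/3 = -8/5 - 1/3 = -29/15 ≈ -1.9333)
(-m(E(0, 1)))*n = -1*1*(-29/15) = -1*(-29/15) = 29/15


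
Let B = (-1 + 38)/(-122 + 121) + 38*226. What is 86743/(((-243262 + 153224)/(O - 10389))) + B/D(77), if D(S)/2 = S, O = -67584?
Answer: 260591538386/3466463 ≈ 75175.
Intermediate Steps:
D(S) = 2*S
B = 8551 (B = 37/(-1) + 8588 = 37*(-1) + 8588 = -37 + 8588 = 8551)
86743/(((-243262 + 153224)/(O - 10389))) + B/D(77) = 86743/(((-243262 + 153224)/(-67584 - 10389))) + 8551/((2*77)) = 86743/((-90038/(-77973))) + 8551/154 = 86743/((-90038*(-1/77973))) + 8551*(1/154) = 86743/(90038/77973) + 8551/154 = 86743*(77973/90038) + 8551/154 = 6763611939/90038 + 8551/154 = 260591538386/3466463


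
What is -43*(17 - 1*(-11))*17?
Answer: -20468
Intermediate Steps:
-43*(17 - 1*(-11))*17 = -43*(17 + 11)*17 = -43*28*17 = -1204*17 = -20468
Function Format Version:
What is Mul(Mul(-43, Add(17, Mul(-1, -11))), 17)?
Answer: -20468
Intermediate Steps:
Mul(Mul(-43, Add(17, Mul(-1, -11))), 17) = Mul(Mul(-43, Add(17, 11)), 17) = Mul(Mul(-43, 28), 17) = Mul(-1204, 17) = -20468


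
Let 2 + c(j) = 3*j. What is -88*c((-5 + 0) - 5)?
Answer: 2816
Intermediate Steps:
c(j) = -2 + 3*j
-88*c((-5 + 0) - 5) = -88*(-2 + 3*((-5 + 0) - 5)) = -88*(-2 + 3*(-5 - 5)) = -88*(-2 + 3*(-10)) = -88*(-2 - 30) = -88*(-32) = 2816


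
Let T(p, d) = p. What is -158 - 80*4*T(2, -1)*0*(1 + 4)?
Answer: -158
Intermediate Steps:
-158 - 80*4*T(2, -1)*0*(1 + 4) = -158 - 80*4*2*0*(1 + 4) = -158 - 640*0*5 = -158 - 640*0 = -158 - 80*0 = -158 + 0 = -158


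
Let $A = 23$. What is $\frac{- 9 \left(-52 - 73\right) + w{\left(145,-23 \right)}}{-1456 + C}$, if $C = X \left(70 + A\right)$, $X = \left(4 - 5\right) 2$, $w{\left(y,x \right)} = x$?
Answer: $- \frac{551}{821} \approx -0.67113$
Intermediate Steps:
$X = -2$ ($X = \left(-1\right) 2 = -2$)
$C = -186$ ($C = - 2 \left(70 + 23\right) = \left(-2\right) 93 = -186$)
$\frac{- 9 \left(-52 - 73\right) + w{\left(145,-23 \right)}}{-1456 + C} = \frac{- 9 \left(-52 - 73\right) - 23}{-1456 - 186} = \frac{\left(-9\right) \left(-125\right) - 23}{-1642} = \left(1125 - 23\right) \left(- \frac{1}{1642}\right) = 1102 \left(- \frac{1}{1642}\right) = - \frac{551}{821}$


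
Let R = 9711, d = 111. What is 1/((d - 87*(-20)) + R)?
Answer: 1/11562 ≈ 8.6490e-5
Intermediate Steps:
1/((d - 87*(-20)) + R) = 1/((111 - 87*(-20)) + 9711) = 1/((111 + 1740) + 9711) = 1/(1851 + 9711) = 1/11562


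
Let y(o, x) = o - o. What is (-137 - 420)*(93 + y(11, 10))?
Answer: -51801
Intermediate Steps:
y(o, x) = 0
(-137 - 420)*(93 + y(11, 10)) = (-137 - 420)*(93 + 0) = -557*93 = -51801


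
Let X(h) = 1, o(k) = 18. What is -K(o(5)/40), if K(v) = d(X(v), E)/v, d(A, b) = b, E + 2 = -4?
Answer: 40/3 ≈ 13.333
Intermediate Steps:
E = -6 (E = -2 - 4 = -6)
K(v) = -6/v
-K(o(5)/40) = -(-6)/(18/40) = -(-6)/(18*(1/40)) = -(-6)/9/20 = -(-6)*20/9 = -1*(-40/3) = 40/3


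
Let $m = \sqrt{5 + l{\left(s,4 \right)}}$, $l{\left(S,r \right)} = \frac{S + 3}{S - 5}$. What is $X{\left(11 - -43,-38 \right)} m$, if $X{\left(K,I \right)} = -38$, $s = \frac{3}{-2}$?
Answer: $- \frac{38 \sqrt{806}}{13} \approx -82.987$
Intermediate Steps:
$s = - \frac{3}{2}$ ($s = 3 \left(- \frac{1}{2}\right) = - \frac{3}{2} \approx -1.5$)
$l{\left(S,r \right)} = \frac{3 + S}{-5 + S}$
$m = \frac{\sqrt{806}}{13}$ ($m = \sqrt{5 + \frac{3 - \frac{3}{2}}{-5 - \frac{3}{2}}} = \sqrt{5 + \frac{1}{- \frac{13}{2}} \cdot \frac{3}{2}} = \sqrt{5 - \frac{3}{13}} = \sqrt{\frac{62}{13}} = \frac{\sqrt{806}}{13} \approx 2.1839$)
$X{\left(11 - -43,-38 \right)} m = - 38 \frac{\sqrt{806}}{13} = - \frac{38 \sqrt{806}}{13}$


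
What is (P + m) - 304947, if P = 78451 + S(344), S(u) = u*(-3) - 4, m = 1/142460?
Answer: -32414208719/142460 ≈ -2.2753e+5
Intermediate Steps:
m = 1/142460 ≈ 7.0195e-6
S(u) = -4 - 3*u (S(u) = -3*u - 4 = -4 - 3*u)
P = 77415 (P = 78451 + (-4 - 3*344) = 78451 + (-4 - 1032) = 78451 - 1036 = 77415)
(P + m) - 304947 = (77415 + 1/142460) - 304947 = 11028540901/142460 - 304947 = -32414208719/142460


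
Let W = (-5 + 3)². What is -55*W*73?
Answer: -16060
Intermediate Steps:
W = 4 (W = (-2)² = 4)
-55*W*73 = -55*4*73 = -220*73 = -16060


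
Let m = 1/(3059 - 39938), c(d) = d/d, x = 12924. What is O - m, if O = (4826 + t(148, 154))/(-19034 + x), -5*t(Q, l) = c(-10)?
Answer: -889822841/1126653450 ≈ -0.78979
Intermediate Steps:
c(d) = 1
t(Q, l) = -⅕ (t(Q, l) = -⅕*1 = -⅕)
O = -24129/30550 (O = (4826 - ⅕)/(-19034 + 12924) = (24129/5)/(-6110) = (24129/5)*(-1/6110) = -24129/30550 ≈ -0.78982)
m = -1/36879 (m = 1/(-36879) = -1/36879 ≈ -2.7116e-5)
O - m = -24129/30550 - 1*(-1/36879) = -24129/30550 + 1/36879 = -889822841/1126653450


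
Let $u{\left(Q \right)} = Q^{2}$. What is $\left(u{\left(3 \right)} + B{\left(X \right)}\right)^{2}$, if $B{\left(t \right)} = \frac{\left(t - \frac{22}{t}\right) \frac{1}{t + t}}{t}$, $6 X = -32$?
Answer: $\frac{1352547729}{16777216} \approx 80.618$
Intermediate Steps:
$X = - \frac{16}{3}$ ($X = \frac{1}{6} \left(-32\right) = - \frac{16}{3} \approx -5.3333$)
$B{\left(t \right)} = \frac{t - \frac{22}{t}}{2 t^{2}}$ ($B{\left(t \right)} = \frac{\left(t - \frac{22}{t}\right) \frac{1}{2 t}}{t} = \frac{\frac{1}{2} \frac{1}{t} \left(t - \frac{22}{t}\right)}{t} = \frac{t - \frac{22}{t}}{2 t^{2}}$)
$\left(u{\left(3 \right)} + B{\left(X \right)}\right)^{2} = \left(3^{2} + \frac{-22 + \left(- \frac{16}{3}\right)^{2}}{2 \left(- \frac{4096}{27}\right)}\right)^{2} = \left(9 + \frac{1}{2} \left(- \frac{27}{4096}\right) \left(-22 + \frac{256}{9}\right)\right)^{2} = \left(9 + \frac{1}{2} \left(- \frac{27}{4096}\right) \frac{58}{9}\right)^{2} = \left(9 - \frac{87}{4096}\right)^{2} = \left(\frac{36777}{4096}\right)^{2} = \frac{1352547729}{16777216}$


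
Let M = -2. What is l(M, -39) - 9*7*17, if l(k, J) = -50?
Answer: -1121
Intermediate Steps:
l(M, -39) - 9*7*17 = -50 - 9*7*17 = -50 - 63*17 = -50 - 1*1071 = -50 - 1071 = -1121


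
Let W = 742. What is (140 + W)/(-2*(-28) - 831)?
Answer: -882/775 ≈ -1.1381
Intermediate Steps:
(140 + W)/(-2*(-28) - 831) = (140 + 742)/(-2*(-28) - 831) = 882/(56 - 831) = 882/(-775) = 882*(-1/775) = -882/775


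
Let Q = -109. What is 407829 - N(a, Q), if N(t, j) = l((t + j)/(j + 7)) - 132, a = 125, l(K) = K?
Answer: 20806019/51 ≈ 4.0796e+5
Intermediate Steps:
N(t, j) = -132 + (j + t)/(7 + j) (N(t, j) = (t + j)/(j + 7) - 132 = (j + t)/(7 + j) - 132 = -132 + (j + t)/(7 + j))
407829 - N(a, Q) = 407829 - (-924 + 125 - 131*(-109))/(7 - 109) = 407829 - (-924 + 125 + 14279)/(-102) = 407829 - (-1)*13480/102 = 407829 - 1*(-6740/51) = 407829 + 6740/51 = 20806019/51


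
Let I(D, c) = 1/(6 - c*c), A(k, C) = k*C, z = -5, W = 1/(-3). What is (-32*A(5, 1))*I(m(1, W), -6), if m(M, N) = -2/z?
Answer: 16/3 ≈ 5.3333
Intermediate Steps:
W = -⅓ ≈ -0.33333
A(k, C) = C*k
m(M, N) = ⅖ (m(M, N) = -2/(-5) = -2*(-⅕) = ⅖)
I(D, c) = 1/(6 - c²)
(-32*A(5, 1))*I(m(1, W), -6) = (-32*5)*(-1/(-6 + (-6)²)) = (-32*5)*(-1/(-6 + 36)) = -(-160)/30 = -160*(-1/30) = 16/3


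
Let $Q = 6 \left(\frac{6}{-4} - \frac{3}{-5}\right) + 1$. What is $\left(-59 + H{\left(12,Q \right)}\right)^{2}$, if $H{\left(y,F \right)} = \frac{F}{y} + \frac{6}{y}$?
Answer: $\frac{779689}{225} \approx 3465.3$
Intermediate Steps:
$Q = - \frac{22}{5}$ ($Q = 6 \left(6 \left(- \frac{1}{4}\right) - - \frac{3}{5}\right) + 1 = 6 \left(- \frac{3}{2} + \frac{3}{5}\right) + 1 = 6 \left(- \frac{9}{10}\right) + 1 = - \frac{27}{5} + 1 = - \frac{22}{5} \approx -4.4$)
$H{\left(y,F \right)} = \frac{6}{y} + \frac{F}{y}$
$\left(-59 + H{\left(12,Q \right)}\right)^{2} = \left(-59 + \frac{6 - \frac{22}{5}}{12}\right)^{2} = \left(-59 + \frac{1}{12} \cdot \frac{8}{5}\right)^{2} = \left(-59 + \frac{2}{15}\right)^{2} = \left(- \frac{883}{15}\right)^{2} = \frac{779689}{225}$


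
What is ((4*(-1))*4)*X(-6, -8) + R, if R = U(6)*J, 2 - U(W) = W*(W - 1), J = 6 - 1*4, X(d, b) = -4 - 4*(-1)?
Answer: -56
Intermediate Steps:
X(d, b) = 0 (X(d, b) = -4 + 4 = 0)
J = 2 (J = 6 - 4 = 2)
U(W) = 2 - W*(-1 + W) (U(W) = 2 - W*(W - 1) = 2 - W*(-1 + W))
R = -56 (R = (2 + 6 - 1*6**2)*2 = (2 + 6 - 1*36)*2 = (2 + 6 - 36)*2 = -28*2 = -56)
((4*(-1))*4)*X(-6, -8) + R = ((4*(-1))*4)*0 - 56 = -4*4*0 - 56 = -16*0 - 56 = 0 - 56 = -56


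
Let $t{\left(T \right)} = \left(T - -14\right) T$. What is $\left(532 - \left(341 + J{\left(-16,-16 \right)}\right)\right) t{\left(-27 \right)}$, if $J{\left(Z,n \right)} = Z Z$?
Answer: $-22815$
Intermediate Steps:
$J{\left(Z,n \right)} = Z^{2}$
$t{\left(T \right)} = T \left(14 + T\right)$ ($t{\left(T \right)} = \left(T + 14\right) T = \left(14 + T\right) T = T \left(14 + T\right)$)
$\left(532 - \left(341 + J{\left(-16,-16 \right)}\right)\right) t{\left(-27 \right)} = \left(532 - 597\right) \left(- 27 \left(14 - 27\right)\right) = \left(532 - 597\right) \left(\left(-27\right) \left(-13\right)\right) = \left(532 - 597\right) 351 = \left(-65\right) 351 = -22815$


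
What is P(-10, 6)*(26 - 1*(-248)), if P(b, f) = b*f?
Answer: -16440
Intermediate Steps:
P(-10, 6)*(26 - 1*(-248)) = (-10*6)*(26 - 1*(-248)) = -60*(26 + 248) = -60*274 = -16440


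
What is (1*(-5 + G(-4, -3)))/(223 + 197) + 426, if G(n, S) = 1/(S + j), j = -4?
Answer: 104367/245 ≈ 425.99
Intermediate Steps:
G(n, S) = 1/(-4 + S) (G(n, S) = 1/(S - 4) = 1/(-4 + S))
(1*(-5 + G(-4, -3)))/(223 + 197) + 426 = (1*(-5 + 1/(-4 - 3)))/(223 + 197) + 426 = (1*(-5 + 1/(-7)))/420 + 426 = (1*(-5 - 1/7))*(1/420) + 426 = (1*(-36/7))*(1/420) + 426 = -36/7*1/420 + 426 = -3/245 + 426 = 104367/245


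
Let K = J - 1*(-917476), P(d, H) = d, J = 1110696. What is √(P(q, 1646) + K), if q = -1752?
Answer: 2*√506605 ≈ 1423.5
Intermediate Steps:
K = 2028172 (K = 1110696 - 1*(-917476) = 1110696 + 917476 = 2028172)
√(P(q, 1646) + K) = √(-1752 + 2028172) = √2026420 = 2*√506605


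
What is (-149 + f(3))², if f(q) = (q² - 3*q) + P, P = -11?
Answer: 25600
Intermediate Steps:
f(q) = -11 + q² - 3*q (f(q) = (q² - 3*q) - 11 = -11 + q² - 3*q)
(-149 + f(3))² = (-149 + (-11 + 3² - 3*3))² = (-149 + (-11 + 9 - 9))² = (-149 - 11)² = (-160)² = 25600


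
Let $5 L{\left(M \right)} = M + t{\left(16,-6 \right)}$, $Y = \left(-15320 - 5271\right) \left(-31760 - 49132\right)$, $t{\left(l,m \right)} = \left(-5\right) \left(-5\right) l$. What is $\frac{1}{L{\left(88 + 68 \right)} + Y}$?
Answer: $\frac{5}{8328236416} \approx 6.0037 \cdot 10^{-10}$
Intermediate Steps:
$t{\left(l,m \right)} = 25 l$
$Y = 1665647172$ ($Y = \left(-20591\right) \left(-80892\right) = 1665647172$)
$L{\left(M \right)} = 80 + \frac{M}{5}$ ($L{\left(M \right)} = \frac{M + 25 \cdot 16}{5} = \frac{M + 400}{5} = \frac{400 + M}{5} = 80 + \frac{M}{5}$)
$\frac{1}{L{\left(88 + 68 \right)} + Y} = \frac{1}{\left(80 + \frac{88 + 68}{5}\right) + 1665647172} = \frac{1}{\left(80 + \frac{1}{5} \cdot 156\right) + 1665647172} = \frac{1}{\left(80 + \frac{156}{5}\right) + 1665647172} = \frac{1}{\frac{556}{5} + 1665647172} = \frac{1}{\frac{8328236416}{5}} = \frac{5}{8328236416}$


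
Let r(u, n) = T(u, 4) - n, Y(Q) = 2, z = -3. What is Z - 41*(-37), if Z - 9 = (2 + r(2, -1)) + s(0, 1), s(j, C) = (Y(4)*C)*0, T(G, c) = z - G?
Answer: 1524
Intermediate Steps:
T(G, c) = -3 - G
s(j, C) = 0 (s(j, C) = (2*C)*0 = 0)
r(u, n) = -3 - n - u (r(u, n) = (-3 - u) - n = -3 - n - u)
Z = 7 (Z = 9 + ((2 + (-3 - 1*(-1) - 1*2)) + 0) = 9 + ((2 + (-3 + 1 - 2)) + 0) = 9 + ((2 - 4) + 0) = 9 + (-2 + 0) = 9 - 2 = 7)
Z - 41*(-37) = 7 - 41*(-37) = 7 + 1517 = 1524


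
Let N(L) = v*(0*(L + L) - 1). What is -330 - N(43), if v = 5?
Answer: -325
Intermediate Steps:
N(L) = -5 (N(L) = 5*(0*(L + L) - 1) = 5*(0*(2*L) - 1) = 5*(0 - 1) = 5*(-1) = -5)
-330 - N(43) = -330 - 1*(-5) = -330 + 5 = -325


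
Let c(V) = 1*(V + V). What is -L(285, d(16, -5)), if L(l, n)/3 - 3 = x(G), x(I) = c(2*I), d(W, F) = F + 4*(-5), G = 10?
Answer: -129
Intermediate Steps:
d(W, F) = -20 + F (d(W, F) = F - 20 = -20 + F)
c(V) = 2*V (c(V) = 1*(2*V) = 2*V)
x(I) = 4*I (x(I) = 2*(2*I) = 4*I)
L(l, n) = 129 (L(l, n) = 9 + 3*(4*10) = 9 + 3*40 = 9 + 120 = 129)
-L(285, d(16, -5)) = -1*129 = -129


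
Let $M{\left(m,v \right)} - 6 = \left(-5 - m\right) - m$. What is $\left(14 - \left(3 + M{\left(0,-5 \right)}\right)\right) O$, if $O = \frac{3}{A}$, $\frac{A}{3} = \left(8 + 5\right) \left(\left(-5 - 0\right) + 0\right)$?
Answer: $- \frac{2}{13} \approx -0.15385$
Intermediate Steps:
$M{\left(m,v \right)} = 1 - 2 m$ ($M{\left(m,v \right)} = 6 - \left(5 + 2 m\right) = 1 - 2 m$)
$A = -195$ ($A = 3 \left(8 + 5\right) \left(\left(-5 - 0\right) + 0\right) = 3 \cdot 13 \left(\left(-5 + 0\right) + 0\right) = 3 \cdot 13 \left(-5 + 0\right) = 3 \cdot 13 \left(-5\right) = 3 \left(-65\right) = -195$)
$O = - \frac{1}{65}$ ($O = \frac{3}{-195} = 3 \left(- \frac{1}{195}\right) = - \frac{1}{65} \approx -0.015385$)
$\left(14 - \left(3 + M{\left(0,-5 \right)}\right)\right) O = \left(14 - \left(4 + 0\right)\right) \left(- \frac{1}{65}\right) = \left(14 - 4\right) \left(- \frac{1}{65}\right) = 10 \left(- \frac{1}{65}\right) = - \frac{2}{13}$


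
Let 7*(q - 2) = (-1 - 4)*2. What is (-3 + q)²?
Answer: 289/49 ≈ 5.8980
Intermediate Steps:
q = 4/7 (q = 2 + ((-1 - 4)*2)/7 = 2 + (-5*2)/7 = 2 + (⅐)*(-10) = 2 - 10/7 = 4/7 ≈ 0.57143)
(-3 + q)² = (-3 + 4/7)² = (-17/7)² = 289/49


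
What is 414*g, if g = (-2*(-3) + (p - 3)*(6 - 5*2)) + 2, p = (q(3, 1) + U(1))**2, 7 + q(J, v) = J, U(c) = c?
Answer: -6624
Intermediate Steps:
q(J, v) = -7 + J
p = 9 (p = ((-7 + 3) + 1)**2 = (-4 + 1)**2 = (-3)**2 = 9)
g = -16 (g = (-2*(-3) + (9 - 3)*(6 - 5*2)) + 2 = (6 + 6*(6 - 10)) + 2 = (6 + 6*(-4)) + 2 = (6 - 24) + 2 = -18 + 2 = -16)
414*g = 414*(-16) = -6624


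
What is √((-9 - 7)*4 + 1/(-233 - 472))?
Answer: I*√31810305/705 ≈ 8.0001*I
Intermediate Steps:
√((-9 - 7)*4 + 1/(-233 - 472)) = √(-16*4 + 1/(-705)) = √(-64 - 1/705) = √(-45121/705) = I*√31810305/705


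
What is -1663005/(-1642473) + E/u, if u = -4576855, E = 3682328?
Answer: 17967913013/86406445545 ≈ 0.20795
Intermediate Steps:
-1663005/(-1642473) + E/u = -1663005/(-1642473) + 3682328/(-4576855) = -1663005*(-1/1642473) + 3682328*(-1/4576855) = 19115/18879 - 3682328/4576855 = 17967913013/86406445545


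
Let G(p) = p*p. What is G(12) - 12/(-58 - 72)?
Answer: 9366/65 ≈ 144.09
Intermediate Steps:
G(p) = p²
G(12) - 12/(-58 - 72) = 12² - 12/(-58 - 72) = 144 - 12/(-130) = 144 - 1/130*(-12) = 144 + 6/65 = 9366/65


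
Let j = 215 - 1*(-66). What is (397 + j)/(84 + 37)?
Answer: 678/121 ≈ 5.6033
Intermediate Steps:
j = 281 (j = 215 + 66 = 281)
(397 + j)/(84 + 37) = (397 + 281)/(84 + 37) = 678/121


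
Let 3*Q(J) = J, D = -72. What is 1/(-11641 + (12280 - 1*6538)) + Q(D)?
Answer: -141577/5899 ≈ -24.000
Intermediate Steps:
Q(J) = J/3
1/(-11641 + (12280 - 1*6538)) + Q(D) = 1/(-11641 + (12280 - 1*6538)) + (⅓)*(-72) = 1/(-11641 + (12280 - 6538)) - 24 = 1/(-11641 + 5742) - 24 = 1/(-5899) - 24 = -1/5899 - 24 = -141577/5899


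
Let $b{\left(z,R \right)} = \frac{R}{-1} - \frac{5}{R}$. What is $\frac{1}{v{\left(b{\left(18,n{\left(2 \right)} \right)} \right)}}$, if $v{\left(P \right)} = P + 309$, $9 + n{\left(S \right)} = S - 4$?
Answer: $\frac{11}{3525} \approx 0.0031206$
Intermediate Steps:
$n{\left(S \right)} = -13 + S$ ($n{\left(S \right)} = -9 + \left(S - 4\right) = -9 + \left(-4 + S\right) = -13 + S$)
$b{\left(z,R \right)} = - R - \frac{5}{R}$ ($b{\left(z,R \right)} = R \left(-1\right) - \frac{5}{R} = - R - \frac{5}{R}$)
$v{\left(P \right)} = 309 + P$
$\frac{1}{v{\left(b{\left(18,n{\left(2 \right)} \right)} \right)}} = \frac{1}{309 - \left(-11 + \frac{5}{-13 + 2}\right)} = \frac{1}{309 - \left(-11 + \frac{5}{-11}\right)} = \frac{1}{309 + \left(11 - - \frac{5}{11}\right)} = \frac{1}{309 + \left(11 + \frac{5}{11}\right)} = \frac{1}{309 + \frac{126}{11}} = \frac{1}{\frac{3525}{11}} = \frac{11}{3525}$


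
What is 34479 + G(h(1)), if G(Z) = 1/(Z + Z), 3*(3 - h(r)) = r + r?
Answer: 482709/14 ≈ 34479.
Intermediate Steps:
h(r) = 3 - 2*r/3 (h(r) = 3 - (r + r)/3 = 3 - 2*r/3)
G(Z) = 1/(2*Z)
34479 + G(h(1)) = 34479 + 1/(2*(3 - ⅔*1)) = 34479 + 1/(2*(3 - ⅔)) = 34479 + 1/(2*(7/3)) = 34479 + (½)*(3/7) = 34479 + 3/14 = 482709/14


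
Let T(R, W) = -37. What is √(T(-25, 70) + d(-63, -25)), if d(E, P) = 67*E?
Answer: I*√4258 ≈ 65.253*I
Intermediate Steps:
√(T(-25, 70) + d(-63, -25)) = √(-37 + 67*(-63)) = √(-37 - 4221) = √(-4258) = I*√4258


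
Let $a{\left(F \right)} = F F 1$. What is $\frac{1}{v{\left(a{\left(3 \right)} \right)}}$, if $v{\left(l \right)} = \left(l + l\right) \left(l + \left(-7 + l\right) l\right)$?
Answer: $\frac{1}{486} \approx 0.0020576$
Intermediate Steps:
$a{\left(F \right)} = F^{2}$ ($a{\left(F \right)} = F^{2} \cdot 1 = F^{2}$)
$v{\left(l \right)} = 2 l \left(l + l \left(-7 + l\right)\right)$
$\frac{1}{v{\left(a{\left(3 \right)} \right)}} = \frac{1}{2 \left(3^{2}\right)^{2} \left(-6 + 3^{2}\right)} = \frac{1}{2 \cdot 9^{2} \left(-6 + 9\right)} = \frac{1}{2 \cdot 81 \cdot 3} = \frac{1}{486}$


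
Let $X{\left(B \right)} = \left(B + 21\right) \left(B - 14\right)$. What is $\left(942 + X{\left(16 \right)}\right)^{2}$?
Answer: $1032256$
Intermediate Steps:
$X{\left(B \right)} = \left(-14 + B\right) \left(21 + B\right)$ ($X{\left(B \right)} = \left(21 + B\right) \left(-14 + B\right) = \left(-14 + B\right) \left(21 + B\right)$)
$\left(942 + X{\left(16 \right)}\right)^{2} = \left(942 + \left(-294 + 16^{2} + 7 \cdot 16\right)\right)^{2} = \left(942 + \left(-294 + 256 + 112\right)\right)^{2} = \left(942 + 74\right)^{2} = 1016^{2} = 1032256$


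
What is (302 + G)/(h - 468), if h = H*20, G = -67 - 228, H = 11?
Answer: -7/248 ≈ -0.028226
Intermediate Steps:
G = -295
h = 220 (h = 11*20 = 220)
(302 + G)/(h - 468) = (302 - 295)/(220 - 468) = 7/(-248) = 7*(-1/248) = -7/248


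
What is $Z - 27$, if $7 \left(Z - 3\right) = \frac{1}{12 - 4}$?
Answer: $- \frac{1343}{56} \approx -23.982$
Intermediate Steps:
$Z = \frac{169}{56}$ ($Z = 3 + \frac{1}{7 \left(12 - 4\right)} = 3 + \frac{1}{7 \cdot 8} = 3 + \frac{1}{7} \cdot \frac{1}{8} = 3 + \frac{1}{56} = \frac{169}{56} \approx 3.0179$)
$Z - 27 = \frac{169}{56} - 27 = - \frac{1343}{56}$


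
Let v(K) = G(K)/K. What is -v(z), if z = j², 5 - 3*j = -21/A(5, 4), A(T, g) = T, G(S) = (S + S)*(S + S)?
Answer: -8464/225 ≈ -37.618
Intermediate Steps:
G(S) = 4*S² (G(S) = (2*S)*(2*S) = 4*S²)
j = 46/15 (j = 5/3 - (-7)/5 = 5/3 - ⅓*(-21/5) = 5/3 + 7/5 = 46/15 ≈ 3.0667)
z = 2116/225 (z = (46/15)² = 2116/225 ≈ 9.4044)
v(K) = 4*K (v(K) = (4*K²)/K = 4*K)
-v(z) = -4*2116/225 = -1*8464/225 = -8464/225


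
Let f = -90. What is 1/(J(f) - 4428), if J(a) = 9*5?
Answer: -1/4383 ≈ -0.00022815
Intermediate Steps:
J(a) = 45
1/(J(f) - 4428) = 1/(45 - 4428) = 1/(-4383) = -1/4383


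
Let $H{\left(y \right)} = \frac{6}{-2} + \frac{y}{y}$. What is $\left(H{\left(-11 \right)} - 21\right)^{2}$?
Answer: $529$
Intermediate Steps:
$H{\left(y \right)} = -2$ ($H{\left(y \right)} = 6 \left(- \frac{1}{2}\right) + 1 = -3 + 1 = -2$)
$\left(H{\left(-11 \right)} - 21\right)^{2} = \left(-2 - 21\right)^{2} = \left(-23\right)^{2} = 529$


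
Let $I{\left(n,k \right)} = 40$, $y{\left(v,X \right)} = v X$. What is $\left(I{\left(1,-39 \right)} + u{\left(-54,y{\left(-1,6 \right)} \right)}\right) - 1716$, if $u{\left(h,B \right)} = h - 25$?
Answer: $-1755$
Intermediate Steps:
$y{\left(v,X \right)} = X v$
$u{\left(h,B \right)} = -25 + h$
$\left(I{\left(1,-39 \right)} + u{\left(-54,y{\left(-1,6 \right)} \right)}\right) - 1716 = \left(40 - 79\right) - 1716 = -39 - 1716 = -1755$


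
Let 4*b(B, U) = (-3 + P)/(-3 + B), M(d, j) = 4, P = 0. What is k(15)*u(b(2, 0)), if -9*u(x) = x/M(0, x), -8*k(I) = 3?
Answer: 1/128 ≈ 0.0078125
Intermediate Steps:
k(I) = -3/8 (k(I) = -1/8*3 = -3/8)
b(B, U) = -3/(4*(-3 + B)) (b(B, U) = ((-3 + 0)/(-3 + B))/4 = (-3/(-3 + B))/4 = -3/(4*(-3 + B)))
u(x) = -x/36 (u(x) = -x/(9*4) = -x/36)
k(15)*u(b(2, 0)) = -(-1)*(-3/(-12 + 4*2))/96 = -(-1)*(-3/(-12 + 8))/96 = -(-1)*(-3/(-4))/96 = -(-1)*(-3*(-1/4))/96 = -(-1)*3/(96*4) = -3/8*(-1/48) = 1/128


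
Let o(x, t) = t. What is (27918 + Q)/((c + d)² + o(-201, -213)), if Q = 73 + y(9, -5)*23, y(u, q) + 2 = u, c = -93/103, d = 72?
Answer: 24888714/4280551 ≈ 5.8144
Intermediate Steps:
c = -93/103 (c = -93*1/103 = -93/103 ≈ -0.90291)
y(u, q) = -2 + u
Q = 234 (Q = 73 + (-2 + 9)*23 = 73 + 7*23 = 73 + 161 = 234)
(27918 + Q)/((c + d)² + o(-201, -213)) = (27918 + 234)/((-93/103 + 72)² - 213) = 28152/((7323/103)² - 213) = 28152/(53626329/10609 - 213) = 28152/(51366612/10609) = 28152*(10609/51366612) = 24888714/4280551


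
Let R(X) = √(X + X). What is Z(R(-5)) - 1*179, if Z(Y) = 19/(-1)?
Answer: -198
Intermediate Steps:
R(X) = √2*√X (R(X) = √(2*X) = √2*√X)
Z(Y) = -19 (Z(Y) = 19*(-1) = -19)
Z(R(-5)) - 1*179 = -19 - 1*179 = -19 - 179 = -198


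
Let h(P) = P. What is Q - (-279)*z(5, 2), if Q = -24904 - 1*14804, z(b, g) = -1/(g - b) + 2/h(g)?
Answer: -39336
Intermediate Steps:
z(b, g) = -1/(g - b) + 2/g
Q = -39708 (Q = -24904 - 14804 = -39708)
Q - (-279)*z(5, 2) = -39708 - (-279)*(-1*2 + 2*5)/(2*(5 - 1*2)) = -39708 - (-279)*(-2 + 10)/(2*(5 - 2)) = -39708 - (-279)*(½)*8/3 = -39708 - (-279)*(½)*(⅓)*8 = -39708 - (-279)*4/3 = -39708 - 1*(-372) = -39708 + 372 = -39336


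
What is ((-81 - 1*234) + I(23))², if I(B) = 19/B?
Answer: 52215076/529 ≈ 98705.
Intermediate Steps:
((-81 - 1*234) + I(23))² = ((-81 - 1*234) + 19/23)² = ((-81 - 234) + 19*(1/23))² = (-315 + 19/23)² = (-7226/23)² = 52215076/529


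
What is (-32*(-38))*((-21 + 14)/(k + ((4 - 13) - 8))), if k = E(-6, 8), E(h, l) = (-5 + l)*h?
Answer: 1216/5 ≈ 243.20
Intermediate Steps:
E(h, l) = h*(-5 + l)
k = -18 (k = -6*(-5 + 8) = -6*3 = -18)
(-32*(-38))*((-21 + 14)/(k + ((4 - 13) - 8))) = (-32*(-38))*((-21 + 14)/(-18 + ((4 - 13) - 8))) = 1216*(-7/(-18 + (-9 - 8))) = 1216*(-7/(-18 - 17)) = 1216*(-7/(-35)) = 1216*(-7*(-1/35)) = 1216*(1/5) = 1216/5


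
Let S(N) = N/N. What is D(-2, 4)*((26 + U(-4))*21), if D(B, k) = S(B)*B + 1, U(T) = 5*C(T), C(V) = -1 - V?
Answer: -861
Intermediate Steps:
U(T) = -5 - 5*T (U(T) = 5*(-1 - T) = -5 - 5*T)
S(N) = 1
D(B, k) = 1 + B (D(B, k) = 1*B + 1 = B + 1 = 1 + B)
D(-2, 4)*((26 + U(-4))*21) = (1 - 2)*((26 + (-5 - 5*(-4)))*21) = -(26 + (-5 + 20))*21 = -(26 + 15)*21 = -41*21 = -1*861 = -861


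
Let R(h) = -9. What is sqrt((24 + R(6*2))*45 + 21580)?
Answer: sqrt(22255) ≈ 149.18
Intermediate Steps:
sqrt((24 + R(6*2))*45 + 21580) = sqrt((24 - 9)*45 + 21580) = sqrt(15*45 + 21580) = sqrt(675 + 21580) = sqrt(22255)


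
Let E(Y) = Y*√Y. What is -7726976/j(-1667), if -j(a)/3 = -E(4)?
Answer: -965872/3 ≈ -3.2196e+5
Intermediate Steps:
E(Y) = Y^(3/2)
j(a) = 24 (j(a) = -(-3)*4^(3/2) = -(-3)*8 = -3*(-8) = 24)
-7726976/j(-1667) = -7726976/24 = -7726976*1/24 = -965872/3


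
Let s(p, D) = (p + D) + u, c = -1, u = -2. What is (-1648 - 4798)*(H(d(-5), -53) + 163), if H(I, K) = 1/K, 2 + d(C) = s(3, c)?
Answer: -55680548/53 ≈ -1.0506e+6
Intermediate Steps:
s(p, D) = -2 + D + p (s(p, D) = (p + D) - 2 = (D + p) - 2 = -2 + D + p)
d(C) = -2 (d(C) = -2 + (-2 - 1 + 3) = -2 + 0 = -2)
(-1648 - 4798)*(H(d(-5), -53) + 163) = (-1648 - 4798)*(1/(-53) + 163) = -6446*(-1/53 + 163) = -6446*8638/53 = -55680548/53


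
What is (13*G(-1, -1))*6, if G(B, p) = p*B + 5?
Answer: 468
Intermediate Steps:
G(B, p) = 5 + B*p (G(B, p) = B*p + 5 = 5 + B*p)
(13*G(-1, -1))*6 = (13*(5 - 1*(-1)))*6 = (13*(5 + 1))*6 = (13*6)*6 = 78*6 = 468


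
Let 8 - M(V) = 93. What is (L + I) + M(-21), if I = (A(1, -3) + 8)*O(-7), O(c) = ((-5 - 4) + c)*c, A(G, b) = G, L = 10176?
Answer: 11099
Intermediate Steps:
M(V) = -85 (M(V) = 8 - 1*93 = 8 - 93 = -85)
O(c) = c*(-9 + c) (O(c) = (-9 + c)*c = c*(-9 + c))
I = 1008 (I = (1 + 8)*(-7*(-9 - 7)) = 9*(-7*(-16)) = 9*112 = 1008)
(L + I) + M(-21) = (10176 + 1008) - 85 = 11184 - 85 = 11099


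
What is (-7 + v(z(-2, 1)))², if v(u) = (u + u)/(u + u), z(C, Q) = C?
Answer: 36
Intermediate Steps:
v(u) = 1 (v(u) = (2*u)/((2*u)) = (2*u)*(1/(2*u)) = 1)
(-7 + v(z(-2, 1)))² = (-7 + 1)² = (-6)² = 36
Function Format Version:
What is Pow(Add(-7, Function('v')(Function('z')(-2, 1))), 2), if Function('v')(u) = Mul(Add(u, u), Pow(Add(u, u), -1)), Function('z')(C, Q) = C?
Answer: 36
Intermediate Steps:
Function('v')(u) = 1 (Function('v')(u) = Mul(Mul(2, u), Pow(Mul(2, u), -1)) = Mul(Mul(2, u), Mul(Rational(1, 2), Pow(u, -1))) = 1)
Pow(Add(-7, Function('v')(Function('z')(-2, 1))), 2) = Pow(Add(-7, 1), 2) = Pow(-6, 2) = 36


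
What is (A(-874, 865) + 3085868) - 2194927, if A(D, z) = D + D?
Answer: 889193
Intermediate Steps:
A(D, z) = 2*D
(A(-874, 865) + 3085868) - 2194927 = (2*(-874) + 3085868) - 2194927 = (-1748 + 3085868) - 2194927 = 3084120 - 2194927 = 889193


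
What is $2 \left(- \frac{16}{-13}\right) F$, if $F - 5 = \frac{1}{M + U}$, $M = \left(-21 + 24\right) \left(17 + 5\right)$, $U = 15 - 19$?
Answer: $\frac{4976}{403} \approx 12.347$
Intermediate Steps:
$U = -4$ ($U = 15 - 19 = -4$)
$M = 66$ ($M = 3 \cdot 22 = 66$)
$F = \frac{311}{62}$ ($F = 5 + \frac{1}{66 - 4} = 5 + \frac{1}{62} = \frac{311}{62} \approx 5.0161$)
$2 \left(- \frac{16}{-13}\right) F = 2 \left(- \frac{16}{-13}\right) \frac{311}{62} = 2 \left(\left(-16\right) \left(- \frac{1}{13}\right)\right) \frac{311}{62} = 2 \cdot \frac{16}{13} \cdot \frac{311}{62} = \frac{32}{13} \cdot \frac{311}{62} = \frac{4976}{403}$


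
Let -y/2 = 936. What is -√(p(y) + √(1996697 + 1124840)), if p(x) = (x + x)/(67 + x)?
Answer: -√(18720 + 9025*√3121537)/95 ≈ -42.058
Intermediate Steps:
y = -1872 (y = -2*936 = -1872)
p(x) = 2*x/(67 + x) (p(x) = (2*x)/(67 + x) = 2*x/(67 + x))
-√(p(y) + √(1996697 + 1124840)) = -√(2*(-1872)/(67 - 1872) + √(1996697 + 1124840)) = -√(2*(-1872)/(-1805) + √3121537) = -√(2*(-1872)*(-1/1805) + √3121537) = -√(3744/1805 + √3121537)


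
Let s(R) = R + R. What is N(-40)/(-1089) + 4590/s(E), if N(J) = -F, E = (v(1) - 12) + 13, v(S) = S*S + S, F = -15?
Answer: 277690/363 ≈ 764.99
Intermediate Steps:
v(S) = S + S² (v(S) = S² + S = S + S²)
E = 3 (E = (1*(1 + 1) - 12) + 13 = (1*2 - 12) + 13 = (2 - 12) + 13 = -10 + 13 = 3)
s(R) = 2*R
N(J) = 15 (N(J) = -1*(-15) = 15)
N(-40)/(-1089) + 4590/s(E) = 15/(-1089) + 4590/((2*3)) = 15*(-1/1089) + 4590/6 = -5/363 + 4590*(⅙) = -5/363 + 765 = 277690/363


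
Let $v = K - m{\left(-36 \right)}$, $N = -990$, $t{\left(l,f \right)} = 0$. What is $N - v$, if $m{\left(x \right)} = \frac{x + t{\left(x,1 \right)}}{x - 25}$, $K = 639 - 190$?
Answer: $- \frac{87743}{61} \approx -1438.4$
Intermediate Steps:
$K = 449$
$m{\left(x \right)} = \frac{x}{-25 + x}$ ($m{\left(x \right)} = \frac{x + 0}{x - 25} = \frac{x}{-25 + x}$)
$v = \frac{27353}{61}$ ($v = 449 - - \frac{36}{-25 - 36} = 449 - - \frac{36}{-61} = 449 - \left(-36\right) \left(- \frac{1}{61}\right) = 449 - \frac{36}{61} = \frac{27353}{61} \approx 448.41$)
$N - v = -990 - \frac{27353}{61} = - \frac{87743}{61}$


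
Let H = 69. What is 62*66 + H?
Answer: 4161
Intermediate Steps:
62*66 + H = 62*66 + 69 = 4092 + 69 = 4161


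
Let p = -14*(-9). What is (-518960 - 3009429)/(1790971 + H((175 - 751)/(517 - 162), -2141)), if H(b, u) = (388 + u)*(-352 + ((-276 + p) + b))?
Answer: -1252578095/949206563 ≈ -1.3196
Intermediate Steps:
p = 126
H(b, u) = (-502 + b)*(388 + u) (H(b, u) = (388 + u)*(-352 + ((-276 + 126) + b)) = (388 + u)*(-352 + (-150 + b)) = (388 + u)*(-502 + b) = (-502 + b)*(388 + u))
(-518960 - 3009429)/(1790971 + H((175 - 751)/(517 - 162), -2141)) = (-518960 - 3009429)/(1790971 + (-194776 - 502*(-2141) + 388*((175 - 751)/(517 - 162)) + ((175 - 751)/(517 - 162))*(-2141))) = -3528389/(1790971 + (-194776 + 1074782 + 388*(-576/355) - 576/355*(-2141))) = -3528389/(1790971 + (-194776 + 1074782 - 223488/355 + 1233216/355)) = -3528389/(1790971 + 313411858/355) = -3528389/949206563/355 = -3528389*355/949206563 = -1252578095/949206563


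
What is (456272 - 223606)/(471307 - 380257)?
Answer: 116333/45525 ≈ 2.5554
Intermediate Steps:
(456272 - 223606)/(471307 - 380257) = 232666/91050 = 232666*(1/91050) = 116333/45525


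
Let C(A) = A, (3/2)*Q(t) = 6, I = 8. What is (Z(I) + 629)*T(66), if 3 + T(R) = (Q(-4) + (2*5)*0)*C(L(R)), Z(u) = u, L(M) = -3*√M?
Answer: -1911 - 7644*√66 ≈ -64011.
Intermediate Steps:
Q(t) = 4 (Q(t) = (⅔)*6 = 4)
T(R) = -3 - 12*√R (T(R) = -3 + (4 + (2*5)*0)*(-3*√R) = -3 + (4 + 10*0)*(-3*√R) = -3 + (4 + 0)*(-3*√R) = -3 + 4*(-3*√R) = -3 - 12*√R)
(Z(I) + 629)*T(66) = (8 + 629)*(-3 - 12*√66) = 637*(-3 - 12*√66) = -1911 - 7644*√66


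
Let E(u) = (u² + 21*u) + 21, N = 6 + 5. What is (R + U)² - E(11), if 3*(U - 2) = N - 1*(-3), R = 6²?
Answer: 13027/9 ≈ 1447.4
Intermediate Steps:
N = 11
E(u) = 21 + u² + 21*u
R = 36
U = 20/3 (U = 2 + (11 - 1*(-3))/3 = 2 + (11 + 3)/3 = 2 + (⅓)*14 = 2 + 14/3 = 20/3 ≈ 6.6667)
(R + U)² - E(11) = (36 + 20/3)² - (21 + 11² + 21*11) = (128/3)² - (21 + 121 + 231) = 16384/9 - 1*373 = 16384/9 - 373 = 13027/9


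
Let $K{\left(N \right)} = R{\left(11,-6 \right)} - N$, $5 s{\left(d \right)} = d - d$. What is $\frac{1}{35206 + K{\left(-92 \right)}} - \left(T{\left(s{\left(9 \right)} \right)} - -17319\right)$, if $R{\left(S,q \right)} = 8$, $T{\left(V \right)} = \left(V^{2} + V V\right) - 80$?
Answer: $- \frac{608640133}{35306} \approx -17239.0$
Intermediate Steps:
$s{\left(d \right)} = 0$ ($s{\left(d \right)} = \frac{d - d}{5} = \frac{1}{5} \cdot 0 = 0$)
$T{\left(V \right)} = -80 + 2 V^{2}$ ($T{\left(V \right)} = \left(V^{2} + V^{2}\right) - 80 = 2 V^{2} - 80 = -80 + 2 V^{2}$)
$K{\left(N \right)} = 8 - N$
$\frac{1}{35206 + K{\left(-92 \right)}} - \left(T{\left(s{\left(9 \right)} \right)} - -17319\right) = \frac{1}{35206 + \left(8 - -92\right)} - \left(\left(-80 + 2 \cdot 0^{2}\right) - -17319\right) = \frac{1}{35206 + \left(8 + 92\right)} - \left(\left(-80 + 2 \cdot 0\right) + 17319\right) = \frac{1}{35206 + 100} - \left(\left(-80 + 0\right) + 17319\right) = \frac{1}{35306} - \left(-80 + 17319\right) = \frac{1}{35306} - 17239 = - \frac{608640133}{35306}$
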